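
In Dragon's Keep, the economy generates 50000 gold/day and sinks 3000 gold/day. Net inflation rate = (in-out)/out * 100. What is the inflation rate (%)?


Net gold = 50000 - 3000 = 47000
Inflation rate = net / sunk * 100 = 47000 / 3000 * 100
= 15.666667 * 100
= 1566.67%

1566.67%


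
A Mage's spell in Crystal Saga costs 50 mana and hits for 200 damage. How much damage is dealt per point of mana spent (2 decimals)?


Efficiency = damage / mana
= 200 / 50
= 4.00

4.00 dmg/mana


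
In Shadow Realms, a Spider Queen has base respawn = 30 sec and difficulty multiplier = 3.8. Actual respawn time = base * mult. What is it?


Respawn time = base * multiplier
= 30 * 3.8
= 114.0 seconds

114.0 seconds


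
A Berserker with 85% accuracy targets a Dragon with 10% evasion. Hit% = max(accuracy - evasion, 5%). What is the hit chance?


accuracy - evasion = 85 - 10 = 75
Apply floor: max(75, 5) = 75
Hit chance = 75%

75%


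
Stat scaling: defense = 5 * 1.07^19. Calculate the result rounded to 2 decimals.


value = base * growth^level
= 5 * 1.07^19
= 5 * 3.616528
= 18.08

18.08 defense


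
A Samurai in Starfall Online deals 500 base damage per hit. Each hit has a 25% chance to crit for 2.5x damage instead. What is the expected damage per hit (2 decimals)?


E[dmg] = base * (1 + crit_chance * (crit_mult - 1))
cc as decimal = 25/100 = 0.25
cm - 1 = 2.5 - 1 = 1.5
Bonus factor = 0.25 * 1.5 = 0.375
Total multiplier = 1 + 0.375 = 1.375
Expected damage = 500 * 1.375 = 687.50

687.50 damage


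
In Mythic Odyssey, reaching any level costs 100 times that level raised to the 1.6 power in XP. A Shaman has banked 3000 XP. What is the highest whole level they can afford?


XP = 100 * level^1.6, so level = (XP / 100)^(1/1.6)
= (3000 / 100)^(1/1.6)
= 30.0^0.625
= 8.3792
Floor: level = 8

level 8


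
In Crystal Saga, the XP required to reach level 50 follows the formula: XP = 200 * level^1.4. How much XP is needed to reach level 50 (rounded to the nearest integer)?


XP = 200 * level^1.4
Substitute level = 50:
XP = 200 * 50^1.4
= 200 * 239.0881
= 47818

47818 XP


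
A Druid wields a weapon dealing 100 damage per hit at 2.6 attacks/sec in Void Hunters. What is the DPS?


DPS = damage * attack_speed
= 100 * 2.6
= 260.0

260.0 DPS


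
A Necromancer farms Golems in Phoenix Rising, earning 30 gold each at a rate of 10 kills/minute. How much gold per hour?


Gold per minute = 30 * 10 = 300
Gold per hour = 300 * 60 = 18000

18000 gold/hour


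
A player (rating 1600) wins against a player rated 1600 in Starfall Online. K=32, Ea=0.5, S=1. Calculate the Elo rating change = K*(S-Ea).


Elo update: delta = K * (S - Ea), where S = 1 (wins)
S - Ea = 1 - 0.5 = 0.5
Rating change = 32 * 0.5
= 16.00

16.00 rating points


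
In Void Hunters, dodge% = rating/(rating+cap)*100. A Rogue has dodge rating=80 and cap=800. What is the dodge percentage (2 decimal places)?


dodge% = 80 / (80 + 800) * 100
= 80 / 880 * 100
= 0.090909 * 100
= 9.09%

9.09%


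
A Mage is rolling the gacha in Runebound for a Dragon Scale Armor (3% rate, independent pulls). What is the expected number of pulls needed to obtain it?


Expected pulls for a geometric distribution = 1/p = 100 / rate%
= 100 / 3
= 33.33

33.33 pulls


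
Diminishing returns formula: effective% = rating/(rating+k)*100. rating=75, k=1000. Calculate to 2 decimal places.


effective% = rating / (rating + k) * 100
= 75 / (75 + 1000) * 100
= 75 / 1075 * 100
= 0.069767 * 100
= 6.98%

6.98%


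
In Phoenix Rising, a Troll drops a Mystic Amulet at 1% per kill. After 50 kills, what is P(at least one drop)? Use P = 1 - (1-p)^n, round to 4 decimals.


P(at least one) = 1 - P(none) = 1 - (1-p)^n
p = 1/100 = 0.01
1 - p = 0.99
(1 - p)^50 = 0.99^50 = 0.605006
P(at least one) = 1 - 0.605006 = 0.3950

0.3950


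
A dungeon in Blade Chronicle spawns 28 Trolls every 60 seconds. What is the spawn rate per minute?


Spawns per minute = count * (60 / interval)
= 28 * (60 / 60)
= 28 * 1.0
= 28.0

28.0 per minute


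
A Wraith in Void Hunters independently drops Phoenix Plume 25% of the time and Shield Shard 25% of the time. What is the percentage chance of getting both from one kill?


For independent events, P(both) = P(A) * P(B)
= 25% * 25%
= 625 / 100 %
= 6.25%

6.25%


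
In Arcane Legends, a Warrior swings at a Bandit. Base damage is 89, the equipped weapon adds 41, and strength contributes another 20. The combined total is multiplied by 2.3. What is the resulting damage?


Sum base + weapon + str = 89 + 41 + 20 = 150
Multiply by 2.3:
150 * 2.3 = 345.0

345.0 damage


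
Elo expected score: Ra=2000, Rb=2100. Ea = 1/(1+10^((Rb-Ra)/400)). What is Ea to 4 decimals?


Elo expected score: Ea = 1/(1 + 10^((Rb-Ra)/400))
Rb - Ra = 2100 - 2000 = 100
(Rb-Ra)/400 = 100/400 = 0.25
10^0.25 = 1.778279
Ea = 1/(1 + 1.778279) = 1/2.778279 = 0.3599

0.3599


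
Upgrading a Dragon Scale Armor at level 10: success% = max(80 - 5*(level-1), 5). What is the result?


raw_rate = 80 - 5 * (10 - 1)
= 80 - 5 * 9
= 80 - 45
= 35
Apply floor: max(35, 5) = 35%

35%


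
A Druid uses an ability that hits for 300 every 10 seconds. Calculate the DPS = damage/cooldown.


DPS = damage / cooldown
= 300 / 10
= 30.00

30.00 DPS


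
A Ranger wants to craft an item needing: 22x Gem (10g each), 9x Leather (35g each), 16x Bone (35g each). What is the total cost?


Cost breakdown:
  Gem: 22 * 10 = 220
  Leather: 9 * 35 = 315
  Bone: 16 * 35 = 560
Total = 220 + 315 + 560 = 1095

1095 gold


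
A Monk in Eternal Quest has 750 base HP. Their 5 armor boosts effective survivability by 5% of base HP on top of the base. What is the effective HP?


EHP = 750 * (1 + 5/100)
= 750 * (1 + 0.05)
= 750 * 1.05
= 787.5

787.5 EHP


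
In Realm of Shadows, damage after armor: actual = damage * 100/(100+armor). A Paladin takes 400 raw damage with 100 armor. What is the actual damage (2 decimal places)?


actual = 400 * 100 / (100 + 100)
= 400 * 100 / 200
= 40000 / 200
= 200.00

200.00 damage


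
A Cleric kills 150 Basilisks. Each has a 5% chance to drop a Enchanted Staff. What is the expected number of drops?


Expected drops = kills * (drop_rate / 100)
= 150 * (5 / 100)
= 150 * 0.05
= 7.5

7.5 drops


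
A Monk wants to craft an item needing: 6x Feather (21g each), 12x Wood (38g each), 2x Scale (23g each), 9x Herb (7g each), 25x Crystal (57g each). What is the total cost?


Cost breakdown:
  Feather: 6 * 21 = 126
  Wood: 12 * 38 = 456
  Scale: 2 * 23 = 46
  Herb: 9 * 7 = 63
  Crystal: 25 * 57 = 1425
Total = 126 + 456 + 46 + 63 + 1425 = 2116

2116 gold


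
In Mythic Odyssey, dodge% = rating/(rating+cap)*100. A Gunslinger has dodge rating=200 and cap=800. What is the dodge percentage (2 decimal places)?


dodge% = 200 / (200 + 800) * 100
= 200 / 1000 * 100
= 0.2 * 100
= 20.00%

20.00%


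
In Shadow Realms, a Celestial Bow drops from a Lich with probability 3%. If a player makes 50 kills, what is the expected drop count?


Expected drops = kills * (drop_rate / 100)
= 50 * (3 / 100)
= 50 * 0.03
= 1.5

1.5 drops


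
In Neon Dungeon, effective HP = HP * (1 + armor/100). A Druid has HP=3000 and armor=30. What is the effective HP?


EHP = 3000 * (1 + 30/100)
= 3000 * (1 + 0.3)
= 3000 * 1.3
= 3900.0

3900.0 EHP


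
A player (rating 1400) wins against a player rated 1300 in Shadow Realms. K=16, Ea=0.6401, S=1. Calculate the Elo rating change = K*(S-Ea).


Elo update: delta = K * (S - Ea), where S = 1 (wins)
S - Ea = 1 - 0.6401 = 0.3599
Rating change = 16 * 0.3599
= 5.76

5.76 rating points


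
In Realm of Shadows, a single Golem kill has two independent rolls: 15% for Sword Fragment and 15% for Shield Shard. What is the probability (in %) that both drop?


For independent events, P(both) = P(A) * P(B)
= 15% * 15%
= 225 / 100 %
= 2.25%

2.25%


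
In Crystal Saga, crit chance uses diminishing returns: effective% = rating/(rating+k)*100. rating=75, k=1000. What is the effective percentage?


effective% = rating / (rating + k) * 100
= 75 / (75 + 1000) * 100
= 75 / 1075 * 100
= 0.069767 * 100
= 6.98%

6.98%


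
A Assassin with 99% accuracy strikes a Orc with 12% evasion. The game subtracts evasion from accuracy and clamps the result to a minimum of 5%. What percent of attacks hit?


accuracy - evasion = 99 - 12 = 87
Apply floor: max(87, 5) = 87
Hit chance = 87%

87%


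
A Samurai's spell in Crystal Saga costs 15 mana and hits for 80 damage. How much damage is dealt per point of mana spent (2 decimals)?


Efficiency = damage / mana
= 80 / 15
= 5.33

5.33 dmg/mana


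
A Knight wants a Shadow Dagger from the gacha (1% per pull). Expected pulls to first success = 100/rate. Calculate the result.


Expected pulls for a geometric distribution = 1/p = 100 / rate%
= 100 / 1
= 100.0

100.0 pulls


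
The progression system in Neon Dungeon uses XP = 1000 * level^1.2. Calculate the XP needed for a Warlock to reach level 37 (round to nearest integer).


XP = 1000 * level^1.2
Substitute level = 37:
XP = 1000 * 37^1.2
= 1000 * 76.1802
= 76180

76180 XP


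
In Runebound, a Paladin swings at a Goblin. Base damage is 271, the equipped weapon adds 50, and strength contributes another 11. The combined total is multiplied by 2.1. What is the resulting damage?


Sum base + weapon + str = 271 + 50 + 11 = 332
Multiply by 2.1:
332 * 2.1 = 697.2

697.2 damage


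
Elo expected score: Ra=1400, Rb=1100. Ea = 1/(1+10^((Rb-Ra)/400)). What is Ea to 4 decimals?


Elo expected score: Ea = 1/(1 + 10^((Rb-Ra)/400))
Rb - Ra = 1100 - 1400 = -300
(Rb-Ra)/400 = -300/400 = -0.75
10^-0.75 = 0.177828
Ea = 1/(1 + 0.177828) = 1/1.177828 = 0.8490

0.8490


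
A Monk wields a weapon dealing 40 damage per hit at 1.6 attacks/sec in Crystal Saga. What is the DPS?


DPS = damage * attack_speed
= 40 * 1.6
= 64.0

64.0 DPS


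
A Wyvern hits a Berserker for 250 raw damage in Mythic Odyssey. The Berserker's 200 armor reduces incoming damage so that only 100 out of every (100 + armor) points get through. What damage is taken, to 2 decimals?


actual = 250 * 100 / (100 + 200)
= 250 * 100 / 300
= 25000 / 300
= 83.33

83.33 damage


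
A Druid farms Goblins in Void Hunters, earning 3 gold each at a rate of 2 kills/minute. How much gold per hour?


Gold per minute = 3 * 2 = 6
Gold per hour = 6 * 60 = 360

360 gold/hour


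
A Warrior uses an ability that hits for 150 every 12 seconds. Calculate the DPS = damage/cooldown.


DPS = damage / cooldown
= 150 / 12
= 12.50

12.50 DPS


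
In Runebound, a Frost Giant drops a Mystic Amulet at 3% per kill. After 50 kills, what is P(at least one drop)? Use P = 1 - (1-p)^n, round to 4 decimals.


P(at least one) = 1 - P(none) = 1 - (1-p)^n
p = 3/100 = 0.03
1 - p = 0.97
(1 - p)^50 = 0.97^50 = 0.218065
P(at least one) = 1 - 0.218065 = 0.7819

0.7819


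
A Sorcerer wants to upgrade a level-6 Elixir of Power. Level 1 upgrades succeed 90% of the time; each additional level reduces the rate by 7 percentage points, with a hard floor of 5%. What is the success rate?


raw_rate = 90 - 7 * (6 - 1)
= 90 - 7 * 5
= 90 - 35
= 55
Apply floor: max(55, 5) = 55%

55%


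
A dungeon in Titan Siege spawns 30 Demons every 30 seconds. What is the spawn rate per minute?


Spawns per minute = count * (60 / interval)
= 30 * (60 / 30)
= 30 * 2.0
= 60.0

60.0 per minute


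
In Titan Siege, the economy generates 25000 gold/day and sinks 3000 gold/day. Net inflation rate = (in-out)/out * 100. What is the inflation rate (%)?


Net gold = 25000 - 3000 = 22000
Inflation rate = net / sunk * 100 = 22000 / 3000 * 100
= 7.333333 * 100
= 733.33%

733.33%


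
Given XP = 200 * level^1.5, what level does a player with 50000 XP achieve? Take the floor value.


XP = 200 * level^1.5, so level = (XP / 200)^(1/1.5)
= (50000 / 200)^(1/1.5)
= 250.0^0.6667
= 39.685
Floor: level = 39

level 39


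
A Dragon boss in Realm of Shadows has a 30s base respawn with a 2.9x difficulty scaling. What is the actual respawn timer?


Respawn time = base * multiplier
= 30 * 2.9
= 87.0 seconds

87.0 seconds


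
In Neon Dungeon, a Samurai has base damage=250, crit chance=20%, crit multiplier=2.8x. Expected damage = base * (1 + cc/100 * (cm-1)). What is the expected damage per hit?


E[dmg] = base * (1 + crit_chance * (crit_mult - 1))
cc as decimal = 20/100 = 0.2
cm - 1 = 2.8 - 1 = 1.8
Bonus factor = 0.2 * 1.8 = 0.36
Total multiplier = 1 + 0.36 = 1.36
Expected damage = 250 * 1.36 = 340.00

340.00 damage


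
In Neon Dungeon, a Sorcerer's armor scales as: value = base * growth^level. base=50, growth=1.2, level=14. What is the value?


value = base * growth^level
= 50 * 1.2^14
= 50 * 12.839185
= 641.96

641.96 armor


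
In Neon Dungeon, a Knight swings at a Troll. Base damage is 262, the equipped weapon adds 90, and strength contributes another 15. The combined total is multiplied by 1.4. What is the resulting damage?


Sum base + weapon + str = 262 + 90 + 15 = 367
Multiply by 1.4:
367 * 1.4 = 513.8

513.8 damage


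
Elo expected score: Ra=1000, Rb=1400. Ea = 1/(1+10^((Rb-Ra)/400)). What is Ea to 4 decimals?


Elo expected score: Ea = 1/(1 + 10^((Rb-Ra)/400))
Rb - Ra = 1400 - 1000 = 400
(Rb-Ra)/400 = 400/400 = 1.0
10^1.0 = 10.0
Ea = 1/(1 + 10.0) = 1/11.0 = 0.0909

0.0909


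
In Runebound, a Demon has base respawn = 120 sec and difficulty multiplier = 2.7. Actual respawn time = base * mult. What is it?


Respawn time = base * multiplier
= 120 * 2.7
= 324.0 seconds

324.0 seconds


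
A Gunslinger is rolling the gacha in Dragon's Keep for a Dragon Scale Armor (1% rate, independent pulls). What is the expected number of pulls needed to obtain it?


Expected pulls for a geometric distribution = 1/p = 100 / rate%
= 100 / 1
= 100.0

100.0 pulls


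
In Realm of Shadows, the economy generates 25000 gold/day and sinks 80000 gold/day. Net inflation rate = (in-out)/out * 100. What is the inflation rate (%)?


Net gold = 25000 - 80000 = -55000
Inflation rate = net / sunk * 100 = -55000 / 80000 * 100
= -0.6875 * 100
= -68.75%

-68.75%


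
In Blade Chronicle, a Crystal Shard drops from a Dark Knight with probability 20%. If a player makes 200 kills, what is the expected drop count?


Expected drops = kills * (drop_rate / 100)
= 200 * (20 / 100)
= 200 * 0.2
= 40.0

40.0 drops


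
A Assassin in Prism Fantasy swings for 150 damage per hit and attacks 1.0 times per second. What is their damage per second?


DPS = damage * attack_speed
= 150 * 1.0
= 150.0

150.0 DPS


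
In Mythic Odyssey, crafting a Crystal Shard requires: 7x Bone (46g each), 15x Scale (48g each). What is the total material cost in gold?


Cost breakdown:
  Bone: 7 * 46 = 322
  Scale: 15 * 48 = 720
Total = 322 + 720 = 1042

1042 gold


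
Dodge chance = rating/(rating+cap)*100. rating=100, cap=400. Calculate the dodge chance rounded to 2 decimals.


dodge% = 100 / (100 + 400) * 100
= 100 / 500 * 100
= 0.2 * 100
= 20.00%

20.00%


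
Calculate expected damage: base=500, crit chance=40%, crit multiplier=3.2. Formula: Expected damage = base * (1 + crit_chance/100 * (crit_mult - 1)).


E[dmg] = base * (1 + crit_chance * (crit_mult - 1))
cc as decimal = 40/100 = 0.4
cm - 1 = 3.2 - 1 = 2.2
Bonus factor = 0.4 * 2.2 = 0.88
Total multiplier = 1 + 0.88 = 1.88
Expected damage = 500 * 1.88 = 940.00

940.00 damage


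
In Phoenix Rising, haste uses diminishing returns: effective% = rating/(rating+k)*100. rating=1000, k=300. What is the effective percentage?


effective% = rating / (rating + k) * 100
= 1000 / (1000 + 300) * 100
= 1000 / 1300 * 100
= 0.769231 * 100
= 76.92%

76.92%


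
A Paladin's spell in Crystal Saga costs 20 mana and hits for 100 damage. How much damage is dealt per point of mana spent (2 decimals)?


Efficiency = damage / mana
= 100 / 20
= 5.00

5.00 dmg/mana


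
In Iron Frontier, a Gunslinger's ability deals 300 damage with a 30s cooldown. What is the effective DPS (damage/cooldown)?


DPS = damage / cooldown
= 300 / 30
= 10.00

10.00 DPS


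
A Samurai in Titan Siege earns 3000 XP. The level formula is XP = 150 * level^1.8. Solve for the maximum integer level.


XP = 150 * level^1.8, so level = (XP / 150)^(1/1.8)
= (3000 / 150)^(1/1.8)
= 20.0^0.5556
= 5.282
Floor: level = 5

level 5


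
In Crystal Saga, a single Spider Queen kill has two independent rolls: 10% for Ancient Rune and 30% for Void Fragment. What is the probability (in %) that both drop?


For independent events, P(both) = P(A) * P(B)
= 10% * 30%
= 300 / 100 %
= 3.0%

3.0%


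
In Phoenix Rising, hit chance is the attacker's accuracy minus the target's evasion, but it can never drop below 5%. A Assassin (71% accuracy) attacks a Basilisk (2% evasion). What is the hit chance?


accuracy - evasion = 71 - 2 = 69
Apply floor: max(69, 5) = 69
Hit chance = 69%

69%


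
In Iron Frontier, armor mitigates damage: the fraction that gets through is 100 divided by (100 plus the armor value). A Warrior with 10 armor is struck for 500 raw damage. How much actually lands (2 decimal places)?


actual = 500 * 100 / (100 + 10)
= 500 * 100 / 110
= 50000 / 110
= 454.55

454.55 damage


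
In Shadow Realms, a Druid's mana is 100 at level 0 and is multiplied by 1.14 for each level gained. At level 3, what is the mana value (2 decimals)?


value = base * growth^level
= 100 * 1.14^3
= 100 * 1.481544
= 148.15

148.15 mana


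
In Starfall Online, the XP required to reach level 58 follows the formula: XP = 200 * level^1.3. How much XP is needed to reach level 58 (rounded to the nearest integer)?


XP = 200 * level^1.3
Substitute level = 58:
XP = 200 * 58^1.3
= 200 * 196.0904
= 39218

39218 XP


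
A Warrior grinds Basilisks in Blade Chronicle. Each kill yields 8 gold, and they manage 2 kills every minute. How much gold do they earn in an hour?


Gold per minute = 8 * 2 = 16
Gold per hour = 16 * 60 = 960

960 gold/hour


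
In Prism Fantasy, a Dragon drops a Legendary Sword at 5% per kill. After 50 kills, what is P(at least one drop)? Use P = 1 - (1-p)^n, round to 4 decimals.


P(at least one) = 1 - P(none) = 1 - (1-p)^n
p = 5/100 = 0.05
1 - p = 0.95
(1 - p)^50 = 0.95^50 = 0.076945
P(at least one) = 1 - 0.076945 = 0.9231

0.9231


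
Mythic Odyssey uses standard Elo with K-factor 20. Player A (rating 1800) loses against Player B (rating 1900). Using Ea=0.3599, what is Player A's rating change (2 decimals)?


Elo update: delta = K * (S - Ea), where S = 0 (loses)
S - Ea = 0 - 0.3599 = -0.3599
Rating change = 20 * -0.3599
= -7.20

-7.20 rating points


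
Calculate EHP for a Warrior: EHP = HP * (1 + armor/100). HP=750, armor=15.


EHP = 750 * (1 + 15/100)
= 750 * (1 + 0.15)
= 750 * 1.15
= 862.5

862.5 EHP


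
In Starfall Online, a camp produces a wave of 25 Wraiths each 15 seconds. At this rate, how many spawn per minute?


Spawns per minute = count * (60 / interval)
= 25 * (60 / 15)
= 25 * 4.0
= 100.0

100.0 per minute


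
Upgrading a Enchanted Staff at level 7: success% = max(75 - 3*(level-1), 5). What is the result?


raw_rate = 75 - 3 * (7 - 1)
= 75 - 3 * 6
= 75 - 18
= 57
Apply floor: max(57, 5) = 57%

57%


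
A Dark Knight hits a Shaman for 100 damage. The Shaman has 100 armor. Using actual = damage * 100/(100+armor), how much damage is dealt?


actual = 100 * 100 / (100 + 100)
= 100 * 100 / 200
= 10000 / 200
= 50.00

50.00 damage


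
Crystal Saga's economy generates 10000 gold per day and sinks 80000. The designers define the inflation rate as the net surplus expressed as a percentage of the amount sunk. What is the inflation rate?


Net gold = 10000 - 80000 = -70000
Inflation rate = net / sunk * 100 = -70000 / 80000 * 100
= -0.875 * 100
= -87.50%

-87.50%


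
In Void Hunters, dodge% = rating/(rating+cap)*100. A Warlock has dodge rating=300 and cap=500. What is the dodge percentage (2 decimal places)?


dodge% = 300 / (300 + 500) * 100
= 300 / 800 * 100
= 0.375 * 100
= 37.50%

37.50%


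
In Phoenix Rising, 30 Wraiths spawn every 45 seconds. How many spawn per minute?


Spawns per minute = count * (60 / interval)
= 30 * (60 / 45)
= 30 * 1.3333
= 40.0

40.0 per minute


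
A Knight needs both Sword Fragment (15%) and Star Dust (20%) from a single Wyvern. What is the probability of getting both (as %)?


For independent events, P(both) = P(A) * P(B)
= 15% * 20%
= 300 / 100 %
= 3.0%

3.0%


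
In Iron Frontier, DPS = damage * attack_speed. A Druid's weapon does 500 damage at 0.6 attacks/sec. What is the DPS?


DPS = damage * attack_speed
= 500 * 0.6
= 300.0

300.0 DPS


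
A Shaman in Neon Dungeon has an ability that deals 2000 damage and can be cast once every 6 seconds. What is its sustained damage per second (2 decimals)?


DPS = damage / cooldown
= 2000 / 6
= 333.33

333.33 DPS


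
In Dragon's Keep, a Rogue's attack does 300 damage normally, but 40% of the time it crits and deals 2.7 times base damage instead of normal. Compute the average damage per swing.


E[dmg] = base * (1 + crit_chance * (crit_mult - 1))
cc as decimal = 40/100 = 0.4
cm - 1 = 2.7 - 1 = 1.7
Bonus factor = 0.4 * 1.7 = 0.68
Total multiplier = 1 + 0.68 = 1.68
Expected damage = 300 * 1.68 = 504.00

504.00 damage


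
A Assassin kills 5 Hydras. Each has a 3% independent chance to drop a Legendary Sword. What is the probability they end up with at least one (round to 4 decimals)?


P(at least one) = 1 - P(none) = 1 - (1-p)^n
p = 3/100 = 0.03
1 - p = 0.97
(1 - p)^5 = 0.97^5 = 0.858734
P(at least one) = 1 - 0.858734 = 0.1413

0.1413


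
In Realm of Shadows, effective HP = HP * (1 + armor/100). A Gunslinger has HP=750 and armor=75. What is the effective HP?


EHP = 750 * (1 + 75/100)
= 750 * (1 + 0.75)
= 750 * 1.75
= 1312.5

1312.5 EHP


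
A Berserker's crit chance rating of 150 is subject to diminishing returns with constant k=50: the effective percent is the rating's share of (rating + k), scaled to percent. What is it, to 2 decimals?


effective% = rating / (rating + k) * 100
= 150 / (150 + 50) * 100
= 150 / 200 * 100
= 0.75 * 100
= 75.00%

75.00%


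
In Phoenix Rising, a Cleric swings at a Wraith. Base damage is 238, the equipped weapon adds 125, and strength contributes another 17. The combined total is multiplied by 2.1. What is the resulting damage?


Sum base + weapon + str = 238 + 125 + 17 = 380
Multiply by 2.1:
380 * 2.1 = 798.0

798.0 damage


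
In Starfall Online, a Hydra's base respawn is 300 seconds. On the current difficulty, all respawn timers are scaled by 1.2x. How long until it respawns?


Respawn time = base * multiplier
= 300 * 1.2
= 360.0 seconds

360.0 seconds


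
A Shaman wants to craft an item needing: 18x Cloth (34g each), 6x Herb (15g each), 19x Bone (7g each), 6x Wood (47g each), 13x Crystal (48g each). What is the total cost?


Cost breakdown:
  Cloth: 18 * 34 = 612
  Herb: 6 * 15 = 90
  Bone: 19 * 7 = 133
  Wood: 6 * 47 = 282
  Crystal: 13 * 48 = 624
Total = 612 + 90 + 133 + 282 + 624 = 1741

1741 gold


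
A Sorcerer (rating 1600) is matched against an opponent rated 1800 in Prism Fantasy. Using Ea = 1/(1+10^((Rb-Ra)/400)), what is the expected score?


Elo expected score: Ea = 1/(1 + 10^((Rb-Ra)/400))
Rb - Ra = 1800 - 1600 = 200
(Rb-Ra)/400 = 200/400 = 0.5
10^0.5 = 3.162278
Ea = 1/(1 + 3.162278) = 1/4.162278 = 0.2403

0.2403


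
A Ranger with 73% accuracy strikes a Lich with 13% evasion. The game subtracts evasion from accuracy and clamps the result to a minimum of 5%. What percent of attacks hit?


accuracy - evasion = 73 - 13 = 60
Apply floor: max(60, 5) = 60
Hit chance = 60%

60%


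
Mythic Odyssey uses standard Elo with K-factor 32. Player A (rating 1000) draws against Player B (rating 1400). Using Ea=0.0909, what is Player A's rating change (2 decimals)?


Elo update: delta = K * (S - Ea), where S = 0.5 (draws)
S - Ea = 0.5 - 0.0909 = 0.4091
Rating change = 32 * 0.4091
= 13.09

13.09 rating points


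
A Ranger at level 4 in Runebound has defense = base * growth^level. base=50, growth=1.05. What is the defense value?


value = base * growth^level
= 50 * 1.05^4
= 50 * 1.215506
= 60.78

60.78 defense


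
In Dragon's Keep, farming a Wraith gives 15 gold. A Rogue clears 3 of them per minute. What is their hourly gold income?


Gold per minute = 15 * 3 = 45
Gold per hour = 45 * 60 = 2700

2700 gold/hour


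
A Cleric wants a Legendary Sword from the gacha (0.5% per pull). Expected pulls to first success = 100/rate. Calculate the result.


Expected pulls for a geometric distribution = 1/p = 100 / rate%
= 100 / 0.5
= 200.0

200.0 pulls


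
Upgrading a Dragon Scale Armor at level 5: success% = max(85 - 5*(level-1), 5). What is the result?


raw_rate = 85 - 5 * (5 - 1)
= 85 - 5 * 4
= 85 - 20
= 65
Apply floor: max(65, 5) = 65%

65%


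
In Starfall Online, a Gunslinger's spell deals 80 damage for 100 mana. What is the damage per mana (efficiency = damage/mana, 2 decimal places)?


Efficiency = damage / mana
= 80 / 100
= 0.80

0.80 dmg/mana


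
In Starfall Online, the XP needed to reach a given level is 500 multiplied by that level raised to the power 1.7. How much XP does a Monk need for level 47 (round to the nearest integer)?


XP = 500 * level^1.7
Substitute level = 47:
XP = 500 * 47^1.7
= 500 * 695.9313
= 347966

347966 XP


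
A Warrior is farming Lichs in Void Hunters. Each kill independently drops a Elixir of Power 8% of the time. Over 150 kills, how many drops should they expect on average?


Expected drops = kills * (drop_rate / 100)
= 150 * (8 / 100)
= 150 * 0.08
= 12.0

12.0 drops


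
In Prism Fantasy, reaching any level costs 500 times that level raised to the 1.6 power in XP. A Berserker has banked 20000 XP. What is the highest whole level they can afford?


XP = 500 * level^1.6, so level = (XP / 500)^(1/1.6)
= (20000 / 500)^(1/1.6)
= 40.0^0.625
= 10.0297
Floor: level = 10

level 10


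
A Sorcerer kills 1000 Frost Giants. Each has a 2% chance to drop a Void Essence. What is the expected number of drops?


Expected drops = kills * (drop_rate / 100)
= 1000 * (2 / 100)
= 1000 * 0.02
= 20.0

20.0 drops


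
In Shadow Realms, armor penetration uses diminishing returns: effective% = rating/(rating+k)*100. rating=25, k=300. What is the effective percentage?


effective% = rating / (rating + k) * 100
= 25 / (25 + 300) * 100
= 25 / 325 * 100
= 0.076923 * 100
= 7.69%

7.69%


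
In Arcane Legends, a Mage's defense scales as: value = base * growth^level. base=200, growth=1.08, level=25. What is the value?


value = base * growth^level
= 200 * 1.08^25
= 200 * 6.848475
= 1369.70

1369.70 defense


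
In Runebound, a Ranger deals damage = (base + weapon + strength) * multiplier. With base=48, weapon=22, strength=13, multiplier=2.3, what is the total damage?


Sum base + weapon + str = 48 + 22 + 13 = 83
Multiply by 2.3:
83 * 2.3 = 190.9

190.9 damage


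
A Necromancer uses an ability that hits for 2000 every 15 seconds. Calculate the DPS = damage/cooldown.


DPS = damage / cooldown
= 2000 / 15
= 133.33

133.33 DPS


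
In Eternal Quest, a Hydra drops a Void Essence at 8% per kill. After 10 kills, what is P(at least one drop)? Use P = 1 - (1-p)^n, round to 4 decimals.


P(at least one) = 1 - P(none) = 1 - (1-p)^n
p = 8/100 = 0.08
1 - p = 0.92
(1 - p)^10 = 0.92^10 = 0.434388
P(at least one) = 1 - 0.434388 = 0.5656

0.5656


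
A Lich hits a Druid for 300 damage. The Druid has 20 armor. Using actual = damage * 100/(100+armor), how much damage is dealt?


actual = 300 * 100 / (100 + 20)
= 300 * 100 / 120
= 30000 / 120
= 250.00

250.00 damage


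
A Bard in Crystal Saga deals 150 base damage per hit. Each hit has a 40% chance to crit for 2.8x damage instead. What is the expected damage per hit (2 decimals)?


E[dmg] = base * (1 + crit_chance * (crit_mult - 1))
cc as decimal = 40/100 = 0.4
cm - 1 = 2.8 - 1 = 1.8
Bonus factor = 0.4 * 1.8 = 0.72
Total multiplier = 1 + 0.72 = 1.72
Expected damage = 150 * 1.72 = 258.00

258.00 damage


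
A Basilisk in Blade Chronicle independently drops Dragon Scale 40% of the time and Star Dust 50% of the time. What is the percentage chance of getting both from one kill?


For independent events, P(both) = P(A) * P(B)
= 40% * 50%
= 2000 / 100 %
= 20.0%

20.0%


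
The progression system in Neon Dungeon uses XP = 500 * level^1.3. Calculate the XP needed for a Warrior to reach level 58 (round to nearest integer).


XP = 500 * level^1.3
Substitute level = 58:
XP = 500 * 58^1.3
= 500 * 196.0904
= 98045

98045 XP


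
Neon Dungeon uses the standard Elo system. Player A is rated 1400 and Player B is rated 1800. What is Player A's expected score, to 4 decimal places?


Elo expected score: Ea = 1/(1 + 10^((Rb-Ra)/400))
Rb - Ra = 1800 - 1400 = 400
(Rb-Ra)/400 = 400/400 = 1.0
10^1.0 = 10.0
Ea = 1/(1 + 10.0) = 1/11.0 = 0.0909

0.0909


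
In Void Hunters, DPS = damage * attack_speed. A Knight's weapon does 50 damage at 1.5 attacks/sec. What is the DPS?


DPS = damage * attack_speed
= 50 * 1.5
= 75.0

75.0 DPS


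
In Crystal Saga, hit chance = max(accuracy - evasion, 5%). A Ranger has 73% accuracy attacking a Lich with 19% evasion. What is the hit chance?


accuracy - evasion = 73 - 19 = 54
Apply floor: max(54, 5) = 54
Hit chance = 54%

54%


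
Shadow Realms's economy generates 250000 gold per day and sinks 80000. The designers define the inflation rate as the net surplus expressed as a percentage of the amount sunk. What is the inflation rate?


Net gold = 250000 - 80000 = 170000
Inflation rate = net / sunk * 100 = 170000 / 80000 * 100
= 2.125 * 100
= 212.50%

212.50%


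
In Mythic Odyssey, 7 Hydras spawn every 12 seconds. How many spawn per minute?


Spawns per minute = count * (60 / interval)
= 7 * (60 / 12)
= 7 * 5.0
= 35.0

35.0 per minute


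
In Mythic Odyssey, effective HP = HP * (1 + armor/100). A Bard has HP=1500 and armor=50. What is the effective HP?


EHP = 1500 * (1 + 50/100)
= 1500 * (1 + 0.5)
= 1500 * 1.5
= 2250.0

2250.0 EHP


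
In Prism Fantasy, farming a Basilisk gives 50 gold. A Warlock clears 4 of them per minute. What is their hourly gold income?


Gold per minute = 50 * 4 = 200
Gold per hour = 200 * 60 = 12000

12000 gold/hour


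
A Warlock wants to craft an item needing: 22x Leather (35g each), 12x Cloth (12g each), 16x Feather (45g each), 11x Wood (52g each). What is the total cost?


Cost breakdown:
  Leather: 22 * 35 = 770
  Cloth: 12 * 12 = 144
  Feather: 16 * 45 = 720
  Wood: 11 * 52 = 572
Total = 770 + 144 + 720 + 572 = 2206

2206 gold


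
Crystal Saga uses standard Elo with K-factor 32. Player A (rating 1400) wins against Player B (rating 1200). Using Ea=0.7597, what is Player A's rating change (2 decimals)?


Elo update: delta = K * (S - Ea), where S = 1 (wins)
S - Ea = 1 - 0.7597 = 0.2403
Rating change = 32 * 0.2403
= 7.69

7.69 rating points


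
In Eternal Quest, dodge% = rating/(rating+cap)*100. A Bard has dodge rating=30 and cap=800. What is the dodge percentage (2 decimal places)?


dodge% = 30 / (30 + 800) * 100
= 30 / 830 * 100
= 0.036145 * 100
= 3.61%

3.61%


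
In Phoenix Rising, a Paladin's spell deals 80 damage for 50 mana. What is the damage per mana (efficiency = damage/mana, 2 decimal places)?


Efficiency = damage / mana
= 80 / 50
= 1.60

1.60 dmg/mana


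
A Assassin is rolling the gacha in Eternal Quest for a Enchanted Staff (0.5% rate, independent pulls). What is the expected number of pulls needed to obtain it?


Expected pulls for a geometric distribution = 1/p = 100 / rate%
= 100 / 0.5
= 200.0

200.0 pulls


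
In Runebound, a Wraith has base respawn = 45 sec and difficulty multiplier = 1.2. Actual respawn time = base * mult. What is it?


Respawn time = base * multiplier
= 45 * 1.2
= 54.0 seconds

54.0 seconds


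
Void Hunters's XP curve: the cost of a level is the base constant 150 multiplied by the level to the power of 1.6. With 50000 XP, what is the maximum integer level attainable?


XP = 150 * level^1.6, so level = (XP / 150)^(1/1.6)
= (50000 / 150)^(1/1.6)
= 333.3333^0.625
= 37.7398
Floor: level = 37

level 37


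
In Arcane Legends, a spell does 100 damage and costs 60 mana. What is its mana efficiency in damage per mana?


Efficiency = damage / mana
= 100 / 60
= 1.67

1.67 dmg/mana


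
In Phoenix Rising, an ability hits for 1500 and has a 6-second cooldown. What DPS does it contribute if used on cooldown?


DPS = damage / cooldown
= 1500 / 6
= 250.00

250.00 DPS


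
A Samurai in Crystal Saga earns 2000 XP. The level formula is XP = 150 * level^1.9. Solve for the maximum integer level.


XP = 150 * level^1.9, so level = (XP / 150)^(1/1.9)
= (2000 / 150)^(1/1.9)
= 13.3333^0.5263
= 3.9091
Floor: level = 3

level 3


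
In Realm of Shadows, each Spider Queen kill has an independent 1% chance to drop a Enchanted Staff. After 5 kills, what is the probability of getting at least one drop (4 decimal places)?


P(at least one) = 1 - P(none) = 1 - (1-p)^n
p = 1/100 = 0.01
1 - p = 0.99
(1 - p)^5 = 0.99^5 = 0.950990
P(at least one) = 1 - 0.950990 = 0.0490

0.0490


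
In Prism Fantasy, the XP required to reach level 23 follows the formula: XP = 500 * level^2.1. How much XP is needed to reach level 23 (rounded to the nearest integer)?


XP = 500 * level^2.1
Substitute level = 23:
XP = 500 * 23^2.1
= 500 * 723.8165
= 361908

361908 XP


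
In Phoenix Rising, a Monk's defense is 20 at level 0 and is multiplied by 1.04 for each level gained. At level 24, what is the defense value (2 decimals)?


value = base * growth^level
= 20 * 1.04^24
= 20 * 2.563304
= 51.27

51.27 defense


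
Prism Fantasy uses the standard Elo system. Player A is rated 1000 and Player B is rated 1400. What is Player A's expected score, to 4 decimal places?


Elo expected score: Ea = 1/(1 + 10^((Rb-Ra)/400))
Rb - Ra = 1400 - 1000 = 400
(Rb-Ra)/400 = 400/400 = 1.0
10^1.0 = 10.0
Ea = 1/(1 + 10.0) = 1/11.0 = 0.0909

0.0909


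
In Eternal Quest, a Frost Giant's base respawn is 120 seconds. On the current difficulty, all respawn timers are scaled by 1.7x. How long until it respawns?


Respawn time = base * multiplier
= 120 * 1.7
= 204.0 seconds

204.0 seconds


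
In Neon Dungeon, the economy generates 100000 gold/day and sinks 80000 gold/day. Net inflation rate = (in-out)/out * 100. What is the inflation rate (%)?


Net gold = 100000 - 80000 = 20000
Inflation rate = net / sunk * 100 = 20000 / 80000 * 100
= 0.25 * 100
= 25.00%

25.00%


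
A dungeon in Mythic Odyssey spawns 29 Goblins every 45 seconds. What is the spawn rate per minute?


Spawns per minute = count * (60 / interval)
= 29 * (60 / 45)
= 29 * 1.3333
= 38.67

38.67 per minute


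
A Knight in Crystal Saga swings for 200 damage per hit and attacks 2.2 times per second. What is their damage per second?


DPS = damage * attack_speed
= 200 * 2.2
= 440.0

440.0 DPS


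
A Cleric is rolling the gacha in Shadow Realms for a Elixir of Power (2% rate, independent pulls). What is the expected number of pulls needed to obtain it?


Expected pulls for a geometric distribution = 1/p = 100 / rate%
= 100 / 2
= 50.0

50.0 pulls


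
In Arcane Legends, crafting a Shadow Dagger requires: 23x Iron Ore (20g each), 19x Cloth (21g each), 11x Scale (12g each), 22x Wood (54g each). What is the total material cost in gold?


Cost breakdown:
  Iron Ore: 23 * 20 = 460
  Cloth: 19 * 21 = 399
  Scale: 11 * 12 = 132
  Wood: 22 * 54 = 1188
Total = 460 + 399 + 132 + 1188 = 2179

2179 gold


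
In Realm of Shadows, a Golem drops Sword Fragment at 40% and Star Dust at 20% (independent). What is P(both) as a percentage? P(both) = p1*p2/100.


For independent events, P(both) = P(A) * P(B)
= 40% * 20%
= 800 / 100 %
= 8.0%

8.0%


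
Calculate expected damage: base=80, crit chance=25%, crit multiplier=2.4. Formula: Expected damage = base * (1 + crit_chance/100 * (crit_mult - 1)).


E[dmg] = base * (1 + crit_chance * (crit_mult - 1))
cc as decimal = 25/100 = 0.25
cm - 1 = 2.4 - 1 = 1.4
Bonus factor = 0.25 * 1.4 = 0.35
Total multiplier = 1 + 0.35 = 1.35
Expected damage = 80 * 1.35 = 108.00

108.00 damage


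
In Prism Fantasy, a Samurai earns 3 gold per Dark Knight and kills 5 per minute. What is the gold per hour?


Gold per minute = 3 * 5 = 15
Gold per hour = 15 * 60 = 900

900 gold/hour


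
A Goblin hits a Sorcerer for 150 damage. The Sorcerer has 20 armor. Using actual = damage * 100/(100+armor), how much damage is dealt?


actual = 150 * 100 / (100 + 20)
= 150 * 100 / 120
= 15000 / 120
= 125.00

125.00 damage


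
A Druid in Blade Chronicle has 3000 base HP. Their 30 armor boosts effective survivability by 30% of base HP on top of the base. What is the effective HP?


EHP = 3000 * (1 + 30/100)
= 3000 * (1 + 0.3)
= 3000 * 1.3
= 3900.0

3900.0 EHP


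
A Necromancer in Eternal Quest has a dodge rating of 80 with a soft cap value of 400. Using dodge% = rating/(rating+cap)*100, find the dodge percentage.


dodge% = 80 / (80 + 400) * 100
= 80 / 480 * 100
= 0.166667 * 100
= 16.67%

16.67%


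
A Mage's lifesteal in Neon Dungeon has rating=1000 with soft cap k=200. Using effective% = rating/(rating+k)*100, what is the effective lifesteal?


effective% = rating / (rating + k) * 100
= 1000 / (1000 + 200) * 100
= 1000 / 1200 * 100
= 0.833333 * 100
= 83.33%

83.33%


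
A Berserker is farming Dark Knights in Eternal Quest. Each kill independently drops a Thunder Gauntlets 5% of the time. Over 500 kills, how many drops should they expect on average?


Expected drops = kills * (drop_rate / 100)
= 500 * (5 / 100)
= 500 * 0.05
= 25.0

25.0 drops


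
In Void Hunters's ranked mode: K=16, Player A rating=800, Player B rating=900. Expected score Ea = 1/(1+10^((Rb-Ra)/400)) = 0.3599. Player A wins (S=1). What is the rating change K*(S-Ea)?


Elo update: delta = K * (S - Ea), where S = 1 (wins)
S - Ea = 1 - 0.3599 = 0.6401
Rating change = 16 * 0.6401
= 10.24

10.24 rating points


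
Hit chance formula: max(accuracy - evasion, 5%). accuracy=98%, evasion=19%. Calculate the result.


accuracy - evasion = 98 - 19 = 79
Apply floor: max(79, 5) = 79
Hit chance = 79%

79%


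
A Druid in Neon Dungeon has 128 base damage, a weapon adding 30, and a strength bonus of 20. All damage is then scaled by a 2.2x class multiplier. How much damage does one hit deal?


Sum base + weapon + str = 128 + 30 + 20 = 178
Multiply by 2.2:
178 * 2.2 = 391.6

391.6 damage


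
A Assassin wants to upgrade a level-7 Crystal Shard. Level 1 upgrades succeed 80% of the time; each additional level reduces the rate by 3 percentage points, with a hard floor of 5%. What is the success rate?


raw_rate = 80 - 3 * (7 - 1)
= 80 - 3 * 6
= 80 - 18
= 62
Apply floor: max(62, 5) = 62%

62%


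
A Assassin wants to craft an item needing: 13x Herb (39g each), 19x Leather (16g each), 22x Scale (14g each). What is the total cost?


Cost breakdown:
  Herb: 13 * 39 = 507
  Leather: 19 * 16 = 304
  Scale: 22 * 14 = 308
Total = 507 + 304 + 308 = 1119

1119 gold


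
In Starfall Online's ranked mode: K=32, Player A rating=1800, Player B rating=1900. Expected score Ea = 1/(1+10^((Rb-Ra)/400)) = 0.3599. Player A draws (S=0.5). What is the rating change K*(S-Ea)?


Elo update: delta = K * (S - Ea), where S = 0.5 (draws)
S - Ea = 0.5 - 0.3599 = 0.1401
Rating change = 32 * 0.1401
= 4.48

4.48 rating points


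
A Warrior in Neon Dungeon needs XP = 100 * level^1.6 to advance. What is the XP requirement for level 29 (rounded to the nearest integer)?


XP = 100 * level^1.6
Substitute level = 29:
XP = 100 * 29^1.6
= 100 * 218.694
= 21869

21869 XP


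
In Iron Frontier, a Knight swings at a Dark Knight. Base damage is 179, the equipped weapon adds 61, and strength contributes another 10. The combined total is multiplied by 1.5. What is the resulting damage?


Sum base + weapon + str = 179 + 61 + 10 = 250
Multiply by 1.5:
250 * 1.5 = 375.0

375.0 damage
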